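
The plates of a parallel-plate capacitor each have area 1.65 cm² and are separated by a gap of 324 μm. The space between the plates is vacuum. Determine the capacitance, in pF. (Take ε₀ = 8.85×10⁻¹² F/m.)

A = 1.65 cm² = 1.65×10⁻⁴ m².
C = ε₀A/d = 8.85×10⁻¹² × 1.65×10⁻⁴ / 3.24×10⁻⁴ = 4.51×10⁻¹² F.

C ≈ 4.51 pF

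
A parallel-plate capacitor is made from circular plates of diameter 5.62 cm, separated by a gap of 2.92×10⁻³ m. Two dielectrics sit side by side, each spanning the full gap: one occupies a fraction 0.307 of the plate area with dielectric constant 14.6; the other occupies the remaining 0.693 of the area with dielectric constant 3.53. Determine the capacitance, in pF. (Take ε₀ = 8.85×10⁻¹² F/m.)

A = π(5.62/2 cm)² = 2.48×10⁻³ m².
Side-by-side slabs ⇒ two capacitors in parallel, each spanning the full gap.
C₁ = κ₁ε₀A₁/d = 14.6 × 8.85×10⁻¹² × 7.62×10⁻⁴ / 2.92×10⁻³ = 3.37×10⁻¹¹ F.
C₂ = κ₂ε₀A₂/d = 3.53 × 8.85×10⁻¹² × 1.72×10⁻³ / 2.92×10⁻³ = 1.84×10⁻¹¹ F.
C = C₁ + C₂ = 5.21×10⁻¹¹ F.

52.1 pF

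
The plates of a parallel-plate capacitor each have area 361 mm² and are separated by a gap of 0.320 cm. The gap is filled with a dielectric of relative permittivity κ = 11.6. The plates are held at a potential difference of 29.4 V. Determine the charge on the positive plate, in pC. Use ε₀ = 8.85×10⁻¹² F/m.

340 pC

A = 361 mm² = 3.61×10⁻⁴ m².
C = κε₀A/d = 11.6 × 8.85×10⁻¹² × 3.61×10⁻⁴ / 3.20×10⁻³ = 1.16×10⁻¹¹ F.
Q = CV = 1.16×10⁻¹¹ × 29.4 = 3.40×10⁻¹⁰ C.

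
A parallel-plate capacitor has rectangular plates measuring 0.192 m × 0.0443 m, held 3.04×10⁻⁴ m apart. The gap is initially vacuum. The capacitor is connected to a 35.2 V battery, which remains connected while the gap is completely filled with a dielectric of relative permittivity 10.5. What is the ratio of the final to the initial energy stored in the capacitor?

Battery connected ⇒ V is held fixed.
C₂ = 10.5 C₁ and U = ½CV², so U₂/U₁ = C₂/C₁ = 10.5.

10.5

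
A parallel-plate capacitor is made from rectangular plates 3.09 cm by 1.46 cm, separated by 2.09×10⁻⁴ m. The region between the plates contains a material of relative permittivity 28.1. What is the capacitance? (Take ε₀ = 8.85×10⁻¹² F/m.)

A = 3.09 × 1.46 cm² = 4.51×10⁻⁴ m².
C = κε₀A/d = 28.1 × 8.85×10⁻¹² × 4.51×10⁻⁴ / 2.09×10⁻⁴ = 5.37×10⁻¹⁰ F.

C ≈ 0.537 nF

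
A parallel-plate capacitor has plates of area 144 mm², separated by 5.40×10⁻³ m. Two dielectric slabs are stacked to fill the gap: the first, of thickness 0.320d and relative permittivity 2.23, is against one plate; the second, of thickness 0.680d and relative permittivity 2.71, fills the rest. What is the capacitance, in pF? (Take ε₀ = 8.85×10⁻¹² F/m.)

C ≈ 0.598 pF

A = 144 mm² = 1.44×10⁻⁴ m².
Stacked slabs ⇒ two capacitors in series, each with the full plate area.
C₁ = κ₁ε₀A/d₁ = 2.23 × 8.85×10⁻¹² × 1.44×10⁻⁴ / 1.73×10⁻³ = 1.64×10⁻¹² F.
C₂ = κ₂ε₀A/d₂ = 2.71 × 8.85×10⁻¹² × 1.44×10⁻⁴ / 3.67×10⁻³ = 9.41×10⁻¹³ F.
C = (1/C₁ + 1/C₂)⁻¹ = 5.98×10⁻¹³ F.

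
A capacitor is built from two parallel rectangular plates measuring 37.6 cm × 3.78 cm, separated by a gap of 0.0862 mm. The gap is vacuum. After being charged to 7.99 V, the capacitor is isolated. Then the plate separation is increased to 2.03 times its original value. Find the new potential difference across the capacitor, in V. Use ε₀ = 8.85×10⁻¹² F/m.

16.2 V

A = 37.6 × 3.78 cm² = 1.42×10⁻² m².
Initially C₁ = ε₀A/d = 8.85×10⁻¹² × 1.42×10⁻² / 8.62×10⁻⁵ = 1.46×10⁻⁹ F.
V₁ = 7.99 V.
Isolated ⇒ Q is held fixed. C₂ = 0.493 C₁ and V = Q/C, so V₂/V₁ = C₁/C₂ = 2.03.
V₂ = 2.03 × 7.99 = 16.2 V.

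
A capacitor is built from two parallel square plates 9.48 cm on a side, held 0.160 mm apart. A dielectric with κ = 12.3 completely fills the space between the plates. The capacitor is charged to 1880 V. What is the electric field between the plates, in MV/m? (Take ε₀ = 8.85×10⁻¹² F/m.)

11.7 MV/m

E = V/d = 1880 / 1.60×10⁻⁴ = 1.17×10⁷ V/m.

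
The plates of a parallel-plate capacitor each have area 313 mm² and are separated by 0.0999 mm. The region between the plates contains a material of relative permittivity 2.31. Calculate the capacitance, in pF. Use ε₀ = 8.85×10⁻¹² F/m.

64.1 pF

A = 313 mm² = 3.13×10⁻⁴ m².
C = κε₀A/d = 2.31 × 8.85×10⁻¹² × 3.13×10⁻⁴ / 9.99×10⁻⁵ = 6.41×10⁻¹¹ F.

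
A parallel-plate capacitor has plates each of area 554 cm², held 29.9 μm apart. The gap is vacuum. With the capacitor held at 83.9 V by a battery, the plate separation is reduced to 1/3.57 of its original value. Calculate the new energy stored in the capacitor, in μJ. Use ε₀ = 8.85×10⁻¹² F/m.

A = 554 cm² = 5.54×10⁻² m².
Initially C₁ = ε₀A/d = 8.85×10⁻¹² × 5.54×10⁻² / 2.99×10⁻⁵ = 1.64×10⁻⁸ F.
U₁ = 5.77×10⁻⁵ J.
Battery connected ⇒ V is held fixed. C₂ = 3.57 C₁ and U = ½CV², so U₂/U₁ = C₂/C₁ = 3.57.
U₂ = 3.57 × 5.77×10⁻⁵ = 2.06×10⁻⁴ J.

U ≈ 206 μJ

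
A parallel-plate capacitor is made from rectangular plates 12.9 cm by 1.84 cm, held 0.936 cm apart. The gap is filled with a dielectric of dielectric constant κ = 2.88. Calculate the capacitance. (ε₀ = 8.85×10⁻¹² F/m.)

C ≈ 6.46 pF

A = 12.9 × 1.84 cm² = 2.37×10⁻³ m².
C = κε₀A/d = 2.88 × 8.85×10⁻¹² × 2.37×10⁻³ / 9.36×10⁻³ = 6.46×10⁻¹² F.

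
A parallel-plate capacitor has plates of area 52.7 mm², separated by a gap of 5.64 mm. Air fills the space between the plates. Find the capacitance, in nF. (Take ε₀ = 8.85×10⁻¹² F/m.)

C ≈ 8.27×10⁻⁵ nF

A = 52.7 mm² = 5.27×10⁻⁵ m².
C = ε₀A/d = 8.85×10⁻¹² × 5.27×10⁻⁵ / 5.64×10⁻³ = 8.27×10⁻¹⁴ F.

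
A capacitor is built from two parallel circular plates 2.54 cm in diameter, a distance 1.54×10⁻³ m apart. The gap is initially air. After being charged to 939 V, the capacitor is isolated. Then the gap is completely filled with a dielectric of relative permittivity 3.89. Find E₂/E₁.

0.257

Isolated ⇒ Q is held fixed.
V₂ = Q/C₂ = V₁/3.89; E = V/d, so E₂/E₁ = (V₂/V₁)(d₁/d₂) = 0.257.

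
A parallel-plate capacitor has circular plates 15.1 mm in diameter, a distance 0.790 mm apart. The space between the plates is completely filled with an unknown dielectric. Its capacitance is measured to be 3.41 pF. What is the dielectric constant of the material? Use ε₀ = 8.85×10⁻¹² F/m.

κ ≈ 1.70

A = π(15.1/2 mm)² = 1.79×10⁻⁴ m².
κ = Cd/(ε₀A) = 3.41×10⁻¹² × 7.90×10⁻⁴ / (8.85×10⁻¹² × 1.79×10⁻⁴) = 1.70.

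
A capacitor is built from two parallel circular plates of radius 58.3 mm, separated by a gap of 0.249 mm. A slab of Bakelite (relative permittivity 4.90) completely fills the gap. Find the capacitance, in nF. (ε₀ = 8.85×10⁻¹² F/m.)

C ≈ 1.86 nF

A = π(58.3 mm)² = 1.07×10⁻² m².
C = κε₀A/d = 4.90 × 8.85×10⁻¹² × 1.07×10⁻² / 2.49×10⁻⁴ = 1.86×10⁻⁹ F.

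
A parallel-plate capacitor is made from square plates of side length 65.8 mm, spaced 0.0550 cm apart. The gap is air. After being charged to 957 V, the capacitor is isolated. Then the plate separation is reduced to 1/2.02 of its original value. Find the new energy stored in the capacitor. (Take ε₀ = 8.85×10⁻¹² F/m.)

15.8 μJ

A = (65.8 mm)² = 4.33×10⁻³ m².
Initially C₁ = ε₀A/d = 8.85×10⁻¹² × 4.33×10⁻³ / 5.50×10⁻⁴ = 6.97×10⁻¹¹ F.
U₁ = 3.19×10⁻⁵ J.
Isolated ⇒ Q is held fixed. C₂ = 2.02 C₁ and U = Q²/(2C), so U₂/U₁ = C₁/C₂ = 0.495.
U₂ = 0.495 × 3.19×10⁻⁵ = 1.58×10⁻⁵ J.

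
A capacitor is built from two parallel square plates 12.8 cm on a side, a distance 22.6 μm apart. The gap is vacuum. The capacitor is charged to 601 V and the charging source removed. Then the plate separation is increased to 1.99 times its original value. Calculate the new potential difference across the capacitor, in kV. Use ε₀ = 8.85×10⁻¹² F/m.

A = (12.8 cm)² = 1.64×10⁻² m².
Initially C₁ = ε₀A/d = 8.85×10⁻¹² × 1.64×10⁻² / 2.26×10⁻⁵ = 6.42×10⁻⁹ F.
V₁ = 6.01×10² V.
Isolated ⇒ Q is held fixed. C₂ = 0.503 C₁ and V = Q/C, so V₂/V₁ = C₁/C₂ = 1.99.
V₂ = 1.99 × 6.01×10² = 1.20×10³ V.

V ≈ 1.20 kV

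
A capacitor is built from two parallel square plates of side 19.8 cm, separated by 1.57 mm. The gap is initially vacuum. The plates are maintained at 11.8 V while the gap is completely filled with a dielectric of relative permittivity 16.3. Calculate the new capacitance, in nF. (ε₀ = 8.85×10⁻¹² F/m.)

A = (19.8 cm)² = 3.92×10⁻² m².
Initially C₁ = ε₀A/d = 8.85×10⁻¹² × 3.92×10⁻² / 1.57×10⁻³ = 2.21×10⁻¹⁰ F.
C = κε₀A/d scales with κ, so C₂/C₁ = κ = 16.3.
C₂ = 16.3 × 2.21×10⁻¹⁰ = 3.60×10⁻⁹ F.

C ≈ 3.60 nF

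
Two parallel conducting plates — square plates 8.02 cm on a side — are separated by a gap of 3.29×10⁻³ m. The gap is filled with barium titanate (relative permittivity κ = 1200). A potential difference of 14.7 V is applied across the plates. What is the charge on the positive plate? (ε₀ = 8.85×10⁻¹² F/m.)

A = (8.02 cm)² = 6.43×10⁻³ m².
C = κε₀A/d = 1200 × 8.85×10⁻¹² × 6.43×10⁻³ / 3.29×10⁻³ = 2.08×10⁻⁸ F.
Q = CV = 2.08×10⁻⁸ × 14.7 = 3.05×10⁻⁷ C.

305 nC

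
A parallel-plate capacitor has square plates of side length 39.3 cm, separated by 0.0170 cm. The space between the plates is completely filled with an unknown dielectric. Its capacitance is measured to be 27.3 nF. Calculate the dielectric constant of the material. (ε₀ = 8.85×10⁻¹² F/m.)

κ ≈ 3.40

A = (39.3 cm)² = 0.154 m².
κ = Cd/(ε₀A) = 2.73×10⁻⁸ × 1.70×10⁻⁴ / (8.85×10⁻¹² × 0.154) = 3.40.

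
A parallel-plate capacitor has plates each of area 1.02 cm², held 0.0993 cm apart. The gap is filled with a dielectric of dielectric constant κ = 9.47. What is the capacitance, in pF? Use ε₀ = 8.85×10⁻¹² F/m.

8.61 pF

A = 1.02 cm² = 1.02×10⁻⁴ m².
C = κε₀A/d = 9.47 × 8.85×10⁻¹² × 1.02×10⁻⁴ / 9.93×10⁻⁴ = 8.61×10⁻¹² F.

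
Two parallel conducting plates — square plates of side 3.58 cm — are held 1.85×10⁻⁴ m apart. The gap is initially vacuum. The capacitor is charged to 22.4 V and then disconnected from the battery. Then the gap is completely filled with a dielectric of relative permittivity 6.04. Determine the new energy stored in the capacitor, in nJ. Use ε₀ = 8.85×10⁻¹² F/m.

A = (3.58 cm)² = 1.28×10⁻³ m².
Initially C₁ = ε₀A/d = 8.85×10⁻¹² × 1.28×10⁻³ / 1.85×10⁻⁴ = 6.13×10⁻¹¹ F.
U₁ = 1.54×10⁻⁸ J.
Isolated ⇒ Q is held fixed. C₂ = 6.04 C₁ and U = Q²/(2C), so U₂/U₁ = C₁/C₂ = 0.166.
U₂ = 0.166 × 1.54×10⁻⁸ = 2.55×10⁻⁹ J.

U ≈ 2.55 nJ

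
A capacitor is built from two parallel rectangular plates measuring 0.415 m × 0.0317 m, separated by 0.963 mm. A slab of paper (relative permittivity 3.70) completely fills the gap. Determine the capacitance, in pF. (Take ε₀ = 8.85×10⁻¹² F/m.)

A = 0.415 × 0.0317 m² = 1.32×10⁻² m².
C = κε₀A/d = 3.70 × 8.85×10⁻¹² × 1.32×10⁻² / 9.63×10⁻⁴ = 4.47×10⁻¹⁰ F.

447 pF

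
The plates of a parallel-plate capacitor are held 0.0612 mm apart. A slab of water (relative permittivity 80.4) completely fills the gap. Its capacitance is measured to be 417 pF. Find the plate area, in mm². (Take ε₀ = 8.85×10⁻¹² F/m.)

A = Cd/(κε₀) = 4.17×10⁻¹⁰ × 6.12×10⁻⁵ / (80.4 × 8.85×10⁻¹²) = 3.59×10⁻⁵ m².

35.9 mm²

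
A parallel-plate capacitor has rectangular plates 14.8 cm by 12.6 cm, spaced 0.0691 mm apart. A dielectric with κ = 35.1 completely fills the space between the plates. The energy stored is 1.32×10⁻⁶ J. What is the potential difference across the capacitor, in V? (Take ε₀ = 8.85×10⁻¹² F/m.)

5.61 V

A = 14.8 × 12.6 cm² = 1.86×10⁻² m².
C = κε₀A/d = 35.1 × 8.85×10⁻¹² × 1.86×10⁻² / 6.91×10⁻⁵ = 8.38×10⁻⁸ F.
V = √(2U/C) = √(2 × 1.32×10⁻⁶ / 8.38×10⁻⁸) = 5.61 V.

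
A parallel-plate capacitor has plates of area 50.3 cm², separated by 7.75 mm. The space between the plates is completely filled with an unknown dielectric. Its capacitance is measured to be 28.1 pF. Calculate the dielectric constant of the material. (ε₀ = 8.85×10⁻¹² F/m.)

A = 50.3 cm² = 5.03×10⁻³ m².
κ = Cd/(ε₀A) = 2.81×10⁻¹¹ × 7.75×10⁻³ / (8.85×10⁻¹² × 5.03×10⁻³) = 4.89.

κ ≈ 4.89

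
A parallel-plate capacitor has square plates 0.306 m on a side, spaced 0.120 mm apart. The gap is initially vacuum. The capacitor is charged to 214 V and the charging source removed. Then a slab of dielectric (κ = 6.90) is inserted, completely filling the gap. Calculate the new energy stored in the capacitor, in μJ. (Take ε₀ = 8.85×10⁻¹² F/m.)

A = (0.306 m)² = 9.36×10⁻² m².
Initially C₁ = ε₀A/d = 8.85×10⁻¹² × 9.36×10⁻² / 1.20×10⁻⁴ = 6.91×10⁻⁹ F.
U₁ = 1.58×10⁻⁴ J.
Isolated ⇒ Q is held fixed. C₂ = 6.90 C₁ and U = Q²/(2C), so U₂/U₁ = C₁/C₂ = 0.145.
U₂ = 0.145 × 1.58×10⁻⁴ = 2.29×10⁻⁵ J.

U ≈ 22.9 μJ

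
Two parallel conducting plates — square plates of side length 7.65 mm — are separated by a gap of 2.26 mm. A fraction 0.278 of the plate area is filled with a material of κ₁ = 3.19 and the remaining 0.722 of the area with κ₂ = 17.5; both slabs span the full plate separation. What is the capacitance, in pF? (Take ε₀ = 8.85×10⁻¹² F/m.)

A = (7.65 mm)² = 5.85×10⁻⁵ m².
Side-by-side slabs ⇒ two capacitors in parallel, each spanning the full gap.
C₁ = κ₁ε₀A₁/d = 3.19 × 8.85×10⁻¹² × 1.63×10⁻⁵ / 2.26×10⁻³ = 2.03×10⁻¹³ F.
C₂ = κ₂ε₀A₂/d = 17.5 × 8.85×10⁻¹² × 4.23×10⁻⁵ / 2.26×10⁻³ = 2.90×10⁻¹² F.
C = C₁ + C₂ = 3.10×10⁻¹² F.

C ≈ 3.10 pF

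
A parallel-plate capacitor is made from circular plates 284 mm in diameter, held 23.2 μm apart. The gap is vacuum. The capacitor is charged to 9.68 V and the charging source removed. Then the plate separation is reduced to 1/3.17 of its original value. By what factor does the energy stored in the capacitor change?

0.315

Isolated ⇒ Q is held fixed.
C₂ = 3.17 C₁ and U = Q²/(2C), so U₂/U₁ = C₁/C₂ = 0.315.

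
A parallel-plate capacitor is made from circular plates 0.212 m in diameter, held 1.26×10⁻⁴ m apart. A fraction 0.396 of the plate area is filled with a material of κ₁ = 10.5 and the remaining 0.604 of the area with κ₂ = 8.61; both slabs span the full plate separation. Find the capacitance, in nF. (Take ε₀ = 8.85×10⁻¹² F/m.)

23.2 nF

A = π(0.212/2 m)² = 3.53×10⁻² m².
Side-by-side slabs ⇒ two capacitors in parallel, each spanning the full gap.
C₁ = κ₁ε₀A₁/d = 10.5 × 8.85×10⁻¹² × 1.40×10⁻² / 1.26×10⁻⁴ = 1.03×10⁻⁸ F.
C₂ = κ₂ε₀A₂/d = 8.61 × 8.85×10⁻¹² × 2.13×10⁻² / 1.26×10⁻⁴ = 1.29×10⁻⁸ F.
C = C₁ + C₂ = 2.32×10⁻⁸ F.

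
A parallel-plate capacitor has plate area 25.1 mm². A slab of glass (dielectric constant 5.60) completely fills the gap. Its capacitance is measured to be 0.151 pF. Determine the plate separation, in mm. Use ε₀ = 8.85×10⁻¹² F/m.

A = 25.1 mm² = 2.51×10⁻⁵ m².
d = κε₀A/C = 5.60 × 8.85×10⁻¹² × 2.51×10⁻⁵ / 1.51×10⁻¹³ = 8.24×10⁻³ m.

8.24 mm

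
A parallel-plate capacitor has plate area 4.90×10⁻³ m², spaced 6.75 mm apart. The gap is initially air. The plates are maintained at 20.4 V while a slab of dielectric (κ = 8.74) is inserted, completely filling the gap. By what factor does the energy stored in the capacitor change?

U₂/U₁ ≈ 8.74

Battery connected ⇒ V is held fixed.
C₂ = 8.74 C₁ and U = ½CV², so U₂/U₁ = C₂/C₁ = 8.74.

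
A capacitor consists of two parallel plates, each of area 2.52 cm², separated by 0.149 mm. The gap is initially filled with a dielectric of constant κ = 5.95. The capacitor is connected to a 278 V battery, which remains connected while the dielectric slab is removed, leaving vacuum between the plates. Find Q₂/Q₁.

Q₂/Q₁ ≈ 0.168

Battery connected ⇒ V is held fixed.
C₂ = 0.168 C₁ and Q = CV, so Q₂/Q₁ = C₂/C₁ = 0.168.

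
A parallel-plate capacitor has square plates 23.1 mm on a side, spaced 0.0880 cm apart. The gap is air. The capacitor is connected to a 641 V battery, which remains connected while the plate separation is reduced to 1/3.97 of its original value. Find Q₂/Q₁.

Battery connected ⇒ V is held fixed.
C₂ = 3.97 C₁ and Q = CV, so Q₂/Q₁ = C₂/C₁ = 3.97.

Q₂/Q₁ ≈ 3.97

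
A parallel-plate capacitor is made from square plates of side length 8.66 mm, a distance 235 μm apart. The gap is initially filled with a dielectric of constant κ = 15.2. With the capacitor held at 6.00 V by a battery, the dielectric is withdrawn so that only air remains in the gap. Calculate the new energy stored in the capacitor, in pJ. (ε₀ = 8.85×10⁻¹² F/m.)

U ≈ 50.8 pJ

A = (8.66 mm)² = 7.50×10⁻⁵ m².
Initially C₁ = κε₀A/d = 15.2 × 8.85×10⁻¹² × 7.50×10⁻⁵ / 2.35×10⁻⁴ = 4.29×10⁻¹¹ F.
U₁ = 7.73×10⁻¹⁰ J.
Battery connected ⇒ V is held fixed. C₂ = 0.0658 C₁ and U = ½CV², so U₂/U₁ = C₂/C₁ = 0.0658.
U₂ = 0.0658 × 7.73×10⁻¹⁰ = 5.08×10⁻¹¹ J.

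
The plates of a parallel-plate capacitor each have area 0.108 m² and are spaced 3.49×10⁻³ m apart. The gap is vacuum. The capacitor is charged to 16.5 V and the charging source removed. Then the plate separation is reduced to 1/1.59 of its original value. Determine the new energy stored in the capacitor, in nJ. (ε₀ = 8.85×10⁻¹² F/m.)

23.4 nJ

Initially C₁ = ε₀A/d = 8.85×10⁻¹² × 0.108 / 3.49×10⁻³ = 2.74×10⁻¹⁰ F.
U₁ = 3.73×10⁻⁸ J.
Isolated ⇒ Q is held fixed. C₂ = 1.59 C₁ and U = Q²/(2C), so U₂/U₁ = C₁/C₂ = 0.629.
U₂ = 0.629 × 3.73×10⁻⁸ = 2.34×10⁻⁸ J.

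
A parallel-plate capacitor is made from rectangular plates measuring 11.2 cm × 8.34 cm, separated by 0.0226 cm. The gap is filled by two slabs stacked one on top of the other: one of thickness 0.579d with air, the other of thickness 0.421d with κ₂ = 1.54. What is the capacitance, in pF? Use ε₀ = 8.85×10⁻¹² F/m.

429 pF

A = 11.2 × 8.34 cm² = 9.34×10⁻³ m².
Stacked slabs ⇒ two capacitors in series, each with the full plate area.
C₁ = κ₁ε₀A/d₁ = 1.00 × 8.85×10⁻¹² × 9.34×10⁻³ / 1.31×10⁻⁴ = 6.32×10⁻¹⁰ F.
C₂ = κ₂ε₀A/d₂ = 1.54 × 8.85×10⁻¹² × 9.34×10⁻³ / 9.51×10⁻⁵ = 1.34×10⁻⁹ F.
C = (1/C₁ + 1/C₂)⁻¹ = 4.29×10⁻¹⁰ F.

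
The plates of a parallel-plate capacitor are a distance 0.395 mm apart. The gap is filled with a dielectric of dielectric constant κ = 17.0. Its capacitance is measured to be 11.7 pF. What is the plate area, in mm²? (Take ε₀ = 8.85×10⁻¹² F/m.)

A ≈ 30.7 mm²

A = Cd/(κε₀) = 1.17×10⁻¹¹ × 3.95×10⁻⁴ / (17.0 × 8.85×10⁻¹²) = 3.07×10⁻⁵ m².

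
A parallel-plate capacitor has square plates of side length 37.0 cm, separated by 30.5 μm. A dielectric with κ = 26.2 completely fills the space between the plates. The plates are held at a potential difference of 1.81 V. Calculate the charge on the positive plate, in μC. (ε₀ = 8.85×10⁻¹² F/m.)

Q ≈ 1.88 μC

A = (37.0 cm)² = 0.137 m².
C = κε₀A/d = 26.2 × 8.85×10⁻¹² × 0.137 / 3.05×10⁻⁵ = 1.04×10⁻⁶ F.
Q = CV = 1.04×10⁻⁶ × 1.81 = 1.88×10⁻⁶ C.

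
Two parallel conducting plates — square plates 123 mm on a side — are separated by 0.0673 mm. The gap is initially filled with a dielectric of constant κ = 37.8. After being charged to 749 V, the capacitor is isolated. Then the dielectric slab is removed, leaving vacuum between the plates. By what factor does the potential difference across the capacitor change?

Isolated ⇒ Q is held fixed.
C₂ = 0.0265 C₁ and V = Q/C, so V₂/V₁ = C₁/C₂ = 37.8.

V₂/V₁ ≈ 37.8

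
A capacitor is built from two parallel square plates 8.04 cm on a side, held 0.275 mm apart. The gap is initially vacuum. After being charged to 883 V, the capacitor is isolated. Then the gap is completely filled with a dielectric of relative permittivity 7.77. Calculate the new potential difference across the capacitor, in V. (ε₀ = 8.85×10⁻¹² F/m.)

V ≈ 114 V

A = (8.04 cm)² = 6.46×10⁻³ m².
Initially C₁ = ε₀A/d = 8.85×10⁻¹² × 6.46×10⁻³ / 2.75×10⁻⁴ = 2.08×10⁻¹⁰ F.
V₁ = 8.83×10² V.
Isolated ⇒ Q is held fixed. C₂ = 7.77 C₁ and V = Q/C, so V₂/V₁ = C₁/C₂ = 0.129.
V₂ = 0.129 × 8.83×10² = 1.14×10² V.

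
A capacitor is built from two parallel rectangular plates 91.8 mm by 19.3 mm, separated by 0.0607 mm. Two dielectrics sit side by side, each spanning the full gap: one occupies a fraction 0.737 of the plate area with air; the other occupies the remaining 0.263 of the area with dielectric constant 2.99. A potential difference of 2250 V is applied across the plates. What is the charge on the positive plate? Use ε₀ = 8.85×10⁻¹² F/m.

A = 91.8 × 19.3 mm² = 1.77×10⁻³ m².
Side-by-side slabs ⇒ two capacitors in parallel, each spanning the full gap.
C₁ = κ₁ε₀A₁/d = 1.00 × 8.85×10⁻¹² × 1.31×10⁻³ / 6.07×10⁻⁵ = 1.90×10⁻¹⁰ F.
C₂ = κ₂ε₀A₂/d = 2.99 × 8.85×10⁻¹² × 4.66×10⁻⁴ / 6.07×10⁻⁵ = 2.03×10⁻¹⁰ F.
C = C₁ + C₂ = 3.94×10⁻¹⁰ F.
Q = CV = 3.94×10⁻¹⁰ × 2250 = 8.85×10⁻⁷ C.

Q ≈ 0.885 μC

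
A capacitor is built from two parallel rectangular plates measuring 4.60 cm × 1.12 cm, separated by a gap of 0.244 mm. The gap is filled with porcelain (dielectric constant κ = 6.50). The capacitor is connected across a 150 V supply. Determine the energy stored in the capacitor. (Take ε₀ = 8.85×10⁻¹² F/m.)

U ≈ 1.37 μJ

A = 4.60 × 1.12 cm² = 5.15×10⁻⁴ m².
C = κε₀A/d = 6.50 × 8.85×10⁻¹² × 5.15×10⁻⁴ / 2.44×10⁻⁴ = 1.21×10⁻¹⁰ F.
U = ½CV² = ½ × 1.21×10⁻¹⁰ × (150)² = 1.37×10⁻⁶ J.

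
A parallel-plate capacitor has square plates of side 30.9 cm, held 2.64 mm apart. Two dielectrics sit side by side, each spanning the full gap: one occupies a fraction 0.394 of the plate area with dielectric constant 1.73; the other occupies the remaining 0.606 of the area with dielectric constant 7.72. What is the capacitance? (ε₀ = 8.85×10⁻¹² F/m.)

1.72 nF

A = (30.9 cm)² = 9.55×10⁻² m².
Side-by-side slabs ⇒ two capacitors in parallel, each spanning the full gap.
C₁ = κ₁ε₀A₁/d = 1.73 × 8.85×10⁻¹² × 3.76×10⁻² / 2.64×10⁻³ = 2.18×10⁻¹⁰ F.
C₂ = κ₂ε₀A₂/d = 7.72 × 8.85×10⁻¹² × 5.79×10⁻² / 2.64×10⁻³ = 1.50×10⁻⁹ F.
C = C₁ + C₂ = 1.72×10⁻⁹ F.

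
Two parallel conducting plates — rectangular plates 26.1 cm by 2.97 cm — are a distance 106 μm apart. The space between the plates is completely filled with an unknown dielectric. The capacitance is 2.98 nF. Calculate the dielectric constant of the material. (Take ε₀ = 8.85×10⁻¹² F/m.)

4.60

A = 26.1 × 2.97 cm² = 7.75×10⁻³ m².
κ = Cd/(ε₀A) = 2.98×10⁻⁹ × 1.06×10⁻⁴ / (8.85×10⁻¹² × 7.75×10⁻³) = 4.60.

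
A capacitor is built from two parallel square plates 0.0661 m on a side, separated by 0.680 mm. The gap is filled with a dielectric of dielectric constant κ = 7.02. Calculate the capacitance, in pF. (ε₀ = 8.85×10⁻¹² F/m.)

C ≈ 399 pF

A = (0.0661 m)² = 4.37×10⁻³ m².
C = κε₀A/d = 7.02 × 8.85×10⁻¹² × 4.37×10⁻³ / 6.80×10⁻⁴ = 3.99×10⁻¹⁰ F.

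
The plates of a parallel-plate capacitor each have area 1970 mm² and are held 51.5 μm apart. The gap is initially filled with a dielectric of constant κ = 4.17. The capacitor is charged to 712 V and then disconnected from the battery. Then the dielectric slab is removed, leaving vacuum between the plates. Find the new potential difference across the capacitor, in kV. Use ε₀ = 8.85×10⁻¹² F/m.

2.97 kV

A = 1970 mm² = 1.97×10⁻³ m².
Initially C₁ = κε₀A/d = 4.17 × 8.85×10⁻¹² × 1.97×10⁻³ / 5.15×10⁻⁵ = 1.41×10⁻⁹ F.
V₁ = 7.12×10² V.
Isolated ⇒ Q is held fixed. C₂ = 0.240 C₁ and V = Q/C, so V₂/V₁ = C₁/C₂ = 4.17.
V₂ = 4.17 × 7.12×10² = 2.97×10³ V.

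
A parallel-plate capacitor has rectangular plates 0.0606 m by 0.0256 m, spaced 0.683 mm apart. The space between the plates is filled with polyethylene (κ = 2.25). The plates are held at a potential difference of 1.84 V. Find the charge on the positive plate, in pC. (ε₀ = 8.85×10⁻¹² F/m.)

83.2 pC

A = 0.0606 × 0.0256 m² = 1.55×10⁻³ m².
C = κε₀A/d = 2.25 × 8.85×10⁻¹² × 1.55×10⁻³ / 6.83×10⁻⁴ = 4.52×10⁻¹¹ F.
Q = CV = 4.52×10⁻¹¹ × 1.84 = 8.32×10⁻¹¹ C.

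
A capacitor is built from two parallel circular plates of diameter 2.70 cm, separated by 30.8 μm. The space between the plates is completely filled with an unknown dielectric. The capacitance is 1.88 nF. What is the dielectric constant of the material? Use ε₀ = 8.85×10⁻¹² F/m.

A = π(2.70/2 cm)² = 5.73×10⁻⁴ m².
κ = Cd/(ε₀A) = 1.88×10⁻⁹ × 3.08×10⁻⁵ / (8.85×10⁻¹² × 5.73×10⁻⁴) = 11.4.

κ ≈ 11.4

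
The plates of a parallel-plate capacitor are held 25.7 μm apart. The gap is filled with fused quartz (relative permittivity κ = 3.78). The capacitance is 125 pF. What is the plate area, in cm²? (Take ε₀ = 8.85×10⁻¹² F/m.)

A ≈ 0.960 cm²

A = Cd/(κε₀) = 1.25×10⁻¹⁰ × 2.57×10⁻⁵ / (3.78 × 8.85×10⁻¹²) = 9.60×10⁻⁵ m².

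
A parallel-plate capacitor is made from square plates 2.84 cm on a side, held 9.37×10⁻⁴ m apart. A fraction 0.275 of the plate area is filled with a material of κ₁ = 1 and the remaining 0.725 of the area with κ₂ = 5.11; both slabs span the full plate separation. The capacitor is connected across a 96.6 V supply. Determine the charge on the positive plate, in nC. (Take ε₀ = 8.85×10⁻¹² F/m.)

A = (2.84 cm)² = 8.07×10⁻⁴ m².
Side-by-side slabs ⇒ two capacitors in parallel, each spanning the full gap.
C₁ = κ₁ε₀A₁/d = 1.00 × 8.85×10⁻¹² × 2.22×10⁻⁴ / 9.37×10⁻⁴ = 2.09×10⁻¹² F.
C₂ = κ₂ε₀A₂/d = 5.11 × 8.85×10⁻¹² × 5.85×10⁻⁴ / 9.37×10⁻⁴ = 2.82×10⁻¹¹ F.
C = C₁ + C₂ = 3.03×10⁻¹¹ F.
Q = CV = 3.03×10⁻¹¹ × 96.6 = 2.93×10⁻⁹ C.

2.93 nC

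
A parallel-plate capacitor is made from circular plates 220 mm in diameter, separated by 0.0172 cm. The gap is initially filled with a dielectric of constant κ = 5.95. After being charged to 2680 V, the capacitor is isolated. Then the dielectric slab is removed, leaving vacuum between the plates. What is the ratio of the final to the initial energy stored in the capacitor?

5.95

Isolated ⇒ Q is held fixed.
C₂ = 0.168 C₁ and U = Q²/(2C), so U₂/U₁ = C₁/C₂ = 5.95.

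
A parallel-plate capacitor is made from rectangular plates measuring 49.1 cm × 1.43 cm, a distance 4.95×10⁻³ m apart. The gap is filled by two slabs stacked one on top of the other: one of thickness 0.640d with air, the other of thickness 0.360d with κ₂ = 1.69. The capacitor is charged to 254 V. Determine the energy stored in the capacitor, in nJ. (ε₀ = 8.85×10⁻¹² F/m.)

U ≈ 475 nJ

A = 49.1 × 1.43 cm² = 7.02×10⁻³ m².
Stacked slabs ⇒ two capacitors in series, each with the full plate area.
C₁ = κ₁ε₀A/d₁ = 1.00 × 8.85×10⁻¹² × 7.02×10⁻³ / 3.17×10⁻³ = 1.96×10⁻¹¹ F.
C₂ = κ₂ε₀A/d₂ = 1.69 × 8.85×10⁻¹² × 7.02×10⁻³ / 1.78×10⁻³ = 5.89×10⁻¹¹ F.
C = (1/C₁ + 1/C₂)⁻¹ = 1.47×10⁻¹¹ F.
U = ½CV² = ½ × 1.47×10⁻¹¹ × (254)² = 4.75×10⁻⁷ J.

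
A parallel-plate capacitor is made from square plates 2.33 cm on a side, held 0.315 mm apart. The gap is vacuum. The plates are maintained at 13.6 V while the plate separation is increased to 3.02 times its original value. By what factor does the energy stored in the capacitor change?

0.331

Battery connected ⇒ V is held fixed.
C₂ = 0.331 C₁ and U = ½CV², so U₂/U₁ = C₂/C₁ = 0.331.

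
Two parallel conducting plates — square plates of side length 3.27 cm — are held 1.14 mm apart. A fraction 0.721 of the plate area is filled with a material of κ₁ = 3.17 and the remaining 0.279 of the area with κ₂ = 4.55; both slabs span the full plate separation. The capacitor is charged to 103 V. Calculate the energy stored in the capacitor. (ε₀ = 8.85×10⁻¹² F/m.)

A = (3.27 cm)² = 1.07×10⁻³ m².
Side-by-side slabs ⇒ two capacitors in parallel, each spanning the full gap.
C₁ = κ₁ε₀A₁/d = 3.17 × 8.85×10⁻¹² × 7.71×10⁻⁴ / 1.14×10⁻³ = 1.90×10⁻¹¹ F.
C₂ = κ₂ε₀A₂/d = 4.55 × 8.85×10⁻¹² × 2.98×10⁻⁴ / 1.14×10⁻³ = 1.05×10⁻¹¹ F.
C = C₁ + C₂ = 2.95×10⁻¹¹ F.
U = ½CV² = ½ × 2.95×10⁻¹¹ × (103)² = 1.57×10⁻⁷ J.

U ≈ 157 nJ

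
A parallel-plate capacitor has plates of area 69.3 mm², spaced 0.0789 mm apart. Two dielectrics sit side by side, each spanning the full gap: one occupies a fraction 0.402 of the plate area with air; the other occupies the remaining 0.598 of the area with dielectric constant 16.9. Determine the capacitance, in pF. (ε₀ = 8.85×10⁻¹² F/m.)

A = 69.3 mm² = 6.93×10⁻⁵ m².
Side-by-side slabs ⇒ two capacitors in parallel, each spanning the full gap.
C₁ = κ₁ε₀A₁/d = 1.00 × 8.85×10⁻¹² × 2.79×10⁻⁵ / 7.89×10⁻⁵ = 3.12×10⁻¹² F.
C₂ = κ₂ε₀A₂/d = 16.9 × 8.85×10⁻¹² × 4.14×10⁻⁵ / 7.89×10⁻⁵ = 7.86×10⁻¹¹ F.
C = C₁ + C₂ = 8.17×10⁻¹¹ F.

81.7 pF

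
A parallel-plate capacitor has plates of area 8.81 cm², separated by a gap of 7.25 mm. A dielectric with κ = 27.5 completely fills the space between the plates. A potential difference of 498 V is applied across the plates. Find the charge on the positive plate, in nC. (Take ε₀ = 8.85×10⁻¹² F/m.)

14.7 nC

A = 8.81 cm² = 8.81×10⁻⁴ m².
C = κε₀A/d = 27.5 × 8.85×10⁻¹² × 8.81×10⁻⁴ / 7.25×10⁻³ = 2.96×10⁻¹¹ F.
Q = CV = 2.96×10⁻¹¹ × 498 = 1.47×10⁻⁸ C.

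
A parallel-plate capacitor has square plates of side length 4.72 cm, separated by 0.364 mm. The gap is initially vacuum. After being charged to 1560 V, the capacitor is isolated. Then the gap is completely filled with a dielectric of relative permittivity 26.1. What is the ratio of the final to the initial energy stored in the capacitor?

Isolated ⇒ Q is held fixed.
C₂ = 26.1 C₁ and U = Q²/(2C), so U₂/U₁ = C₁/C₂ = 0.0383.

0.0383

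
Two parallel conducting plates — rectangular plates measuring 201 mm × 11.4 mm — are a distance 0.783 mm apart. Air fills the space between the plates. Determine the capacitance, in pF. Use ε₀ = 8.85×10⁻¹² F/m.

A = 201 × 11.4 mm² = 2.29×10⁻³ m².
C = ε₀A/d = 8.85×10⁻¹² × 2.29×10⁻³ / 7.83×10⁻⁴ = 2.59×10⁻¹¹ F.

25.9 pF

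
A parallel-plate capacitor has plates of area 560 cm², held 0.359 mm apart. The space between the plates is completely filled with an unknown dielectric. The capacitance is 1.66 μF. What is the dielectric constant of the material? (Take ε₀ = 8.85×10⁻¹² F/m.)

A = 560 cm² = 5.60×10⁻² m².
κ = Cd/(ε₀A) = 1.66×10⁻⁶ × 3.59×10⁻⁴ / (8.85×10⁻¹² × 5.60×10⁻²) = 1202.

1202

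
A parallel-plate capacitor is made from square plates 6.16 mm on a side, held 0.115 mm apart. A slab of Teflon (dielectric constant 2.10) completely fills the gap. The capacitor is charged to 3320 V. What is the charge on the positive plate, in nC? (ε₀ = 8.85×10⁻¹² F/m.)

A = (6.16 mm)² = 3.79×10⁻⁵ m².
C = κε₀A/d = 2.10 × 8.85×10⁻¹² × 3.79×10⁻⁵ / 1.15×10⁻⁴ = 6.13×10⁻¹² F.
Q = CV = 6.13×10⁻¹² × 3320 = 2.04×10⁻⁸ C.

20.4 nC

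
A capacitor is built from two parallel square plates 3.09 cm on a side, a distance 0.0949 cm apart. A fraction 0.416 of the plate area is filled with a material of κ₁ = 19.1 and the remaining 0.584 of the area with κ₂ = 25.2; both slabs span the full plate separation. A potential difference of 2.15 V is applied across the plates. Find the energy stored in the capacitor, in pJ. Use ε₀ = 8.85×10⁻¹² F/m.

A = (3.09 cm)² = 9.55×10⁻⁴ m².
Side-by-side slabs ⇒ two capacitors in parallel, each spanning the full gap.
C₁ = κ₁ε₀A₁/d = 19.1 × 8.85×10⁻¹² × 3.97×10⁻⁴ / 9.49×10⁻⁴ = 7.07×10⁻¹¹ F.
C₂ = κ₂ε₀A₂/d = 25.2 × 8.85×10⁻¹² × 5.58×10⁻⁴ / 9.49×10⁻⁴ = 1.31×10⁻¹⁰ F.
C = C₁ + C₂ = 2.02×10⁻¹⁰ F.
U = ½CV² = ½ × 2.02×10⁻¹⁰ × (2.15)² = 4.66×10⁻¹⁰ J.

466 pJ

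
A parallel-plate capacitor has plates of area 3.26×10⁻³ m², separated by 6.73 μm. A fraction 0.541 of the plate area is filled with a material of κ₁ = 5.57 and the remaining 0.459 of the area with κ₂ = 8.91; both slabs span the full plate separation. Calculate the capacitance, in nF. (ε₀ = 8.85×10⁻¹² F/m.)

Side-by-side slabs ⇒ two capacitors in parallel, each spanning the full gap.
C₁ = κ₁ε₀A₁/d = 5.57 × 8.85×10⁻¹² × 1.76×10⁻³ / 6.73×10⁻⁶ = 1.29×10⁻⁸ F.
C₂ = κ₂ε₀A₂/d = 8.91 × 8.85×10⁻¹² × 1.50×10⁻³ / 6.73×10⁻⁶ = 1.75×10⁻⁸ F.
C = C₁ + C₂ = 3.05×10⁻⁸ F.

30.5 nF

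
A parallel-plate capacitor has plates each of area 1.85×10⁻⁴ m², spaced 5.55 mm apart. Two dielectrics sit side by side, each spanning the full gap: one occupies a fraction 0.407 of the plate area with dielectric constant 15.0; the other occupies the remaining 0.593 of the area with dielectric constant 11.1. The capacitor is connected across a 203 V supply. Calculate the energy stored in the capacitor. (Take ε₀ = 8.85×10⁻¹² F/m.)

Side-by-side slabs ⇒ two capacitors in parallel, each spanning the full gap.
C₁ = κ₁ε₀A₁/d = 15.0 × 8.85×10⁻¹² × 7.53×10⁻⁵ / 5.55×10⁻³ = 1.80×10⁻¹² F.
C₂ = κ₂ε₀A₂/d = 11.1 × 8.85×10⁻¹² × 1.10×10⁻⁴ / 5.55×10⁻³ = 1.94×10⁻¹² F.
C = C₁ + C₂ = 3.74×10⁻¹² F.
U = ½CV² = ½ × 3.74×10⁻¹² × (203)² = 7.71×10⁻⁸ J.

77.1 nJ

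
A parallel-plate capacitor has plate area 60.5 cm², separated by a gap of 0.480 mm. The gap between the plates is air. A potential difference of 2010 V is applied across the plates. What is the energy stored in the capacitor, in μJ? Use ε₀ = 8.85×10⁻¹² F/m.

A = 60.5 cm² = 6.05×10⁻³ m².
C = ε₀A/d = 8.85×10⁻¹² × 6.05×10⁻³ / 4.80×10⁻⁴ = 1.12×10⁻¹⁰ F.
U = ½CV² = ½ × 1.12×10⁻¹⁰ × (2010)² = 2.25×10⁻⁴ J.

225 μJ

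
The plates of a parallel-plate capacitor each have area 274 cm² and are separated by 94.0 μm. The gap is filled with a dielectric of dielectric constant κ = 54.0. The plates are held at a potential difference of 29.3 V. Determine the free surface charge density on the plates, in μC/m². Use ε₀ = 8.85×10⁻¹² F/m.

σ ≈ 149 μC/m²

A = 274 cm² = 2.74×10⁻² m².
C = κε₀A/d = 54.0 × 8.85×10⁻¹² × 2.74×10⁻² / 9.40×10⁻⁵ = 1.39×10⁻⁷ F.
σ = Q/A = CV/A = 1.39×10⁻⁷ × 29.3 / 2.74×10⁻² = 1.49×10⁻⁴ C/m².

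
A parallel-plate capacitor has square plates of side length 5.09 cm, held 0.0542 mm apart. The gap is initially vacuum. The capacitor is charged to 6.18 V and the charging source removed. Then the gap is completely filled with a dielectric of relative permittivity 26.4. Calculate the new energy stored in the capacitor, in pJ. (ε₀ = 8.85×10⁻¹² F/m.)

U ≈ 306 pJ

A = (5.09 cm)² = 2.59×10⁻³ m².
Initially C₁ = ε₀A/d = 8.85×10⁻¹² × 2.59×10⁻³ / 5.42×10⁻⁵ = 4.23×10⁻¹⁰ F.
U₁ = 8.08×10⁻⁹ J.
Isolated ⇒ Q is held fixed. C₂ = 26.4 C₁ and U = Q²/(2C), so U₂/U₁ = C₁/C₂ = 0.0379.
U₂ = 0.0379 × 8.08×10⁻⁹ = 3.06×10⁻¹⁰ J.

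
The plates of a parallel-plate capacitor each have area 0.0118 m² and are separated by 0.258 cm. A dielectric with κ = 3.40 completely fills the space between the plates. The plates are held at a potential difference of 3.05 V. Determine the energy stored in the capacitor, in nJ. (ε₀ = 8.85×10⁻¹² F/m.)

U ≈ 0.640 nJ

C = κε₀A/d = 3.40 × 8.85×10⁻¹² × 1.18×10⁻² / 2.58×10⁻³ = 1.38×10⁻¹⁰ F.
U = ½CV² = ½ × 1.38×10⁻¹⁰ × (3.05)² = 6.40×10⁻¹⁰ J.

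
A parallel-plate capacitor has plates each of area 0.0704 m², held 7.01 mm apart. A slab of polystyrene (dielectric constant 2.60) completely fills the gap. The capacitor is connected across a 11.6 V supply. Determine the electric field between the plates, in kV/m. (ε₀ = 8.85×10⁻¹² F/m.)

E = V/d = 11.6 / 7.01×10⁻³ = 1.65×10³ V/m.

E ≈ 1.65 kV/m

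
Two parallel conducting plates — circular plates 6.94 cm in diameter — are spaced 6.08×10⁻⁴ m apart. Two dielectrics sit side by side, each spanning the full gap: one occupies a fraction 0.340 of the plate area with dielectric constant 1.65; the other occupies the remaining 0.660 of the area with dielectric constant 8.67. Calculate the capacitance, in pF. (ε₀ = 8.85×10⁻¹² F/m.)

A = π(6.94/2 cm)² = 3.78×10⁻³ m².
Side-by-side slabs ⇒ two capacitors in parallel, each spanning the full gap.
C₁ = κ₁ε₀A₁/d = 1.65 × 8.85×10⁻¹² × 1.29×10⁻³ / 6.08×10⁻⁴ = 3.09×10⁻¹¹ F.
C₂ = κ₂ε₀A₂/d = 8.67 × 8.85×10⁻¹² × 2.50×10⁻³ / 6.08×10⁻⁴ = 3.15×10⁻¹⁰ F.
C = C₁ + C₂ = 3.46×10⁻¹⁰ F.

346 pF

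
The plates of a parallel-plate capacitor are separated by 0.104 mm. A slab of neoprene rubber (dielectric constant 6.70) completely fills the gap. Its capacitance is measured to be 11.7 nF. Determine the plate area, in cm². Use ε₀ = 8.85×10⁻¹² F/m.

205 cm²

A = Cd/(κε₀) = 1.17×10⁻⁸ × 1.04×10⁻⁴ / (6.70 × 8.85×10⁻¹²) = 2.05×10⁻² m².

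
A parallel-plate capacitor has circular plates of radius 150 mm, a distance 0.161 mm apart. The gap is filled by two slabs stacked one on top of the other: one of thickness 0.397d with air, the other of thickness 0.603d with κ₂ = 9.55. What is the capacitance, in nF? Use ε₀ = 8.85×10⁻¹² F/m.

8.44 nF

A = π(150 mm)² = 7.07×10⁻² m².
Stacked slabs ⇒ two capacitors in series, each with the full plate area.
C₁ = κ₁ε₀A/d₁ = 1.00 × 8.85×10⁻¹² × 7.07×10⁻² / 6.39×10⁻⁵ = 9.79×10⁻⁹ F.
C₂ = κ₂ε₀A/d₂ = 9.55 × 8.85×10⁻¹² × 7.07×10⁻² / 9.71×10⁻⁵ = 6.15×10⁻⁸ F.
C = (1/C₁ + 1/C₂)⁻¹ = 8.44×10⁻⁹ F.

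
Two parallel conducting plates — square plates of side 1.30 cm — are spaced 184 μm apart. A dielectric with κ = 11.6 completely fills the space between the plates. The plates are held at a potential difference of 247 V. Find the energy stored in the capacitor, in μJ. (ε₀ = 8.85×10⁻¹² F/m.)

U ≈ 2.88 μJ

A = (1.30 cm)² = 1.69×10⁻⁴ m².
C = κε₀A/d = 11.6 × 8.85×10⁻¹² × 1.69×10⁻⁴ / 1.84×10⁻⁴ = 9.43×10⁻¹¹ F.
U = ½CV² = ½ × 9.43×10⁻¹¹ × (247)² = 2.88×10⁻⁶ J.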